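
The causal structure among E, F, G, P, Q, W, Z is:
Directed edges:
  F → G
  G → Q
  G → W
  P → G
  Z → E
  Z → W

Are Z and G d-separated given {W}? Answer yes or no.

No — Z and G are d-connected given {W}.

Bayes-Ball from Z | {W} reaches {E,F,G,P,Q}.
G ∈ reach(Z|{W}) ⇒ Z ⊥̸ G | {W}.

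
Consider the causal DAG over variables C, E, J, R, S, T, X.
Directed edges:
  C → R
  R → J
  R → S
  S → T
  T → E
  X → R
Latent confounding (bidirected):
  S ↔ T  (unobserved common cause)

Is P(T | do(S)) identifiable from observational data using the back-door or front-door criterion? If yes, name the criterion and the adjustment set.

desc(S)\{S}={E,T}; candidates ⊆ {C,J,R,X}.
S↔T: latent back-door arc(s) into S.
size 0: {}; under {} S still reaches {C,E,J,R,T,X} ∋ T.
size 1: {C}, {J}, {R} …(+1); under {C} S still reaches {E,J,R,T,X} ∋ T.
size 2: {C,J}, {C,R}, {C,X} …(+3); under {C,J} S still reaches {E,R,T,X} ∋ T.
S↔T cannot be blocked by any observed set — no back-door set.
No mediator lies on a directed S→…→T path.
Neither criterion identifies P(T|do(S)) in this graph.

P(T|do(S)): not identifiable (no BD/FD set).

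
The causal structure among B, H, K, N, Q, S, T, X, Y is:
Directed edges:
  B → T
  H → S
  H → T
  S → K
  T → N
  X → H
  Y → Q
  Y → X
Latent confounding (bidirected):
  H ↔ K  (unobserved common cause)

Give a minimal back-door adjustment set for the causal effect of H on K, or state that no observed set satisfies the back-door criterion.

H→K: no observed back-door set.

desc(H)\{H}={K,N,S,T}; candidates ⊆ {B,Q,X,Y}.
H↔K: latent back-door arc(s) into H.
size 0: {}; under {} H still reaches {K,Q,X,Y} ∋ K.
size 1: {B}, {Q}, {X} …(+1); under {B} H still reaches {K,Q,X,Y} ∋ K.
size 2: {B,Q}, {B,X}, {B,Y} …(+3); under {B,Q} H still reaches {K,X,Y} ∋ K.
H↔K cannot be blocked by any observed set — no back-door set.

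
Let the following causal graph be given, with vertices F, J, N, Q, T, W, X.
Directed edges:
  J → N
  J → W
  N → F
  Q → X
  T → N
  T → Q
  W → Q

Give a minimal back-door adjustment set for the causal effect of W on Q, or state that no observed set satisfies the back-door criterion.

W→Q: minimal back-door set ∅.

desc(W)\{W}={Q,X}; candidates ⊆ {F,J,N,T}.
∅: W⊥Q given ∅ in G with W→· removed — back-door holds.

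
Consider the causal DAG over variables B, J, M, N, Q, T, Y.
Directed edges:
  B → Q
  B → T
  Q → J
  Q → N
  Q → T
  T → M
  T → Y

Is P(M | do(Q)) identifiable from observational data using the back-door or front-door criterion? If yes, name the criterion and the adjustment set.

P(M|do(Q)): backdoor, adjust for {B}.

desc(Q)\{Q}={J,M,N,T,Y}; candidates ⊆ {B}.
size 0: {}; under {} Q still reaches {B,M,T,Y} ∋ M.
{B}: Q⊥M given {B} in G with Q→· removed — back-door holds.
P(M|do(Q)) = Σ_{B} P(M|Q,B)·P(B).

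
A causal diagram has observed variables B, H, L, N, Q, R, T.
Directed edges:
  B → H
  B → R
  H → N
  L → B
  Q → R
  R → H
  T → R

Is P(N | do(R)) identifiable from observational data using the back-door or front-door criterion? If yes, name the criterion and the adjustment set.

P(N|do(R)): backdoor, adjust for {B}.

desc(R)\{R}={H,N}; candidates ⊆ {B,L,Q,T}.
size 0: {}; under {} R still reaches {B,H,L,N,Q,T} ∋ N.
{B}: R⊥N given {B} in G with R→· removed — back-door holds.
P(N|do(R)) = Σ_{B} P(N|R,B)·P(B).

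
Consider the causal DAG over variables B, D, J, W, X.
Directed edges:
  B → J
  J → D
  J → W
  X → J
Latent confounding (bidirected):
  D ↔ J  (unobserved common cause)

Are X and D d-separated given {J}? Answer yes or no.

No — X and D are d-connected given {J}.

Bayes-Ball from X | {J} reaches {B,D}.
D ∈ reach(X|{J}) ⇒ X ⊥̸ D | {J}.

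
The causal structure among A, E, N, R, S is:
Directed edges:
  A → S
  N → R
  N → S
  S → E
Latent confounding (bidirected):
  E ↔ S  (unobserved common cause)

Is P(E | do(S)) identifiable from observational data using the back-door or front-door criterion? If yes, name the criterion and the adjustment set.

P(E|do(S)): not identifiable (no BD/FD set).

desc(S)\{S}={E}; candidates ⊆ {A,N,R}.
S↔E: latent back-door arc(s) into S.
size 0: {}; under {} S still reaches {A,E,N,R} ∋ E.
size 1: {A}, {N}, {R}; under {A} S still reaches {E,N,R} ∋ E.
size 2: {A,N}, {A,R}, {N,R}; under {A,N} S still reaches {E} ∋ E.
S↔E cannot be blocked by any observed set — no back-door set.
No mediator lies on a directed S→…→E path.
Neither criterion identifies P(E|do(S)) in this graph.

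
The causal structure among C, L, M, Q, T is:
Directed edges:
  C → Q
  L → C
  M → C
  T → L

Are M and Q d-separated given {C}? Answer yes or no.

Bayes-Ball from M | {C} reaches {L,T}.
Q ∉ reach(M|{C}) ⇒ M ⊥ Q | {C}.

Yes — M ⊥ Q | {C}.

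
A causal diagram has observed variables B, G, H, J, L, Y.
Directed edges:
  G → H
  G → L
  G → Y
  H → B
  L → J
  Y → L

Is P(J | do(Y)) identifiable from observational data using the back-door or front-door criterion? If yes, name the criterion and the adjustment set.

P(J|do(Y)): backdoor, adjust for {G}.

desc(Y)\{Y}={J,L}; candidates ⊆ {B,G,H}.
size 0: {}; under {} Y still reaches {B,G,H,J,L} ∋ J.
{G}: Y⊥J given {G} in G with Y→· removed — back-door holds.
P(J|do(Y)) = Σ_{G} P(J|Y,G)·P(G).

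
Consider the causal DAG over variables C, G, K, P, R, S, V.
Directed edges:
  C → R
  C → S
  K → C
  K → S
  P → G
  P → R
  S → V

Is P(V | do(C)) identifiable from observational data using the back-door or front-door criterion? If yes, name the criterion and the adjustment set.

desc(C)\{C}={R,S,V}; candidates ⊆ {G,K,P}.
size 0: {}; under {} C still reaches {K,S,V} ∋ V.
{K}: C⊥V given {K} in G with C→· removed — back-door holds.
P(V|do(C)) = Σ_{K} P(V|C,K)·P(K).

P(V|do(C)): backdoor, adjust for {K}.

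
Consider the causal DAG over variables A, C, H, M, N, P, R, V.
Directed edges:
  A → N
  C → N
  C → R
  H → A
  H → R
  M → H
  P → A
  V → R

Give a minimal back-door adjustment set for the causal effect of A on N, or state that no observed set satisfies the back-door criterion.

A→N: minimal back-door set ∅.

desc(A)\{A}={N}; candidates ⊆ {C,H,M,P,R,V}.
∅: A⊥N given ∅ in G with A→· removed — back-door holds.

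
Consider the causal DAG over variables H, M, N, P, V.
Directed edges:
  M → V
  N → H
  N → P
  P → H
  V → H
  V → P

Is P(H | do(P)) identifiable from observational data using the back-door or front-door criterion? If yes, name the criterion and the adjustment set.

desc(P)\{P}={H}; candidates ⊆ {M,N,V}.
size 0: {}; under {} P still reaches {H,M,N,V} ∋ H.
size 1: {M}, {N}, {V}; under {M} P still reaches {H,N,V} ∋ H.
{N,V}: P⊥H given {N,V} in G with P→· removed — back-door holds.
P(H|do(P)) = Σ_{N,V} P(H|P,N,V)·P(N,V).

P(H|do(P)): backdoor, adjust for {N, V}.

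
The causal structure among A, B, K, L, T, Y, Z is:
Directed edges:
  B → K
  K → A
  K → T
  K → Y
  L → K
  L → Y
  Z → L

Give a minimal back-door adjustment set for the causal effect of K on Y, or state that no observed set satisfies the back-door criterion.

desc(K)\{K}={A,T,Y}; candidates ⊆ {B,L,Z}.
size 0: {}; under {} K still reaches {B,L,Y,Z} ∋ Y.
{L}: K⊥Y given {L} in G with K→· removed — back-door holds.

K→Y: minimal back-door set {L}.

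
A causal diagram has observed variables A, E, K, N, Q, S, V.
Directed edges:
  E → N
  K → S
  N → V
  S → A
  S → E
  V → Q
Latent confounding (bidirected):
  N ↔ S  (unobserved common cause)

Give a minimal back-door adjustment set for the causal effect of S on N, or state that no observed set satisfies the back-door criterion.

S→N: no observed back-door set.

desc(S)\{S}={A,E,N,Q,V}; candidates ⊆ {K}.
S↔N: latent back-door arc(s) into S.
size 0: {}; under {} S still reaches {K,N,Q,V} ∋ N.
size 1: {K}; under {K} S still reaches {N,Q,V} ∋ N.
S↔N cannot be blocked by any observed set — no back-door set.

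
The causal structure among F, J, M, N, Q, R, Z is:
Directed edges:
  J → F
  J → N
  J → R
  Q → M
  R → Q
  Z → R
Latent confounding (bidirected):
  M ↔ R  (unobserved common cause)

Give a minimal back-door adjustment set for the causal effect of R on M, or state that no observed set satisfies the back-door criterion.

R→M: no observed back-door set.

desc(R)\{R}={M,Q}; candidates ⊆ {F,J,N,Z}.
R↔M: latent back-door arc(s) into R.
size 0: {}; under {} R still reaches {F,J,M,N,Z} ∋ M.
size 1: {F}, {J}, {N} …(+1); under {F} R still reaches {J,M,N,Z} ∋ M.
size 2: {F,J}, {F,N}, {F,Z} …(+3); under {F,J} R still reaches {M,Z} ∋ M.
R↔M cannot be blocked by any observed set — no back-door set.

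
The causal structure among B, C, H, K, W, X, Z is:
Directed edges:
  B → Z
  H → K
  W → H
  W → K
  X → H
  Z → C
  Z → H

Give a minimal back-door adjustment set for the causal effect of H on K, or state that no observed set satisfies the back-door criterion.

H→K: minimal back-door set {W}.

desc(H)\{H}={K}; candidates ⊆ {B,C,W,X,Z}.
size 0: {}; under {} H still reaches {B,C,K,W,X,Z} ∋ K.
{W}: H⊥K given {W} in G with H→· removed — back-door holds.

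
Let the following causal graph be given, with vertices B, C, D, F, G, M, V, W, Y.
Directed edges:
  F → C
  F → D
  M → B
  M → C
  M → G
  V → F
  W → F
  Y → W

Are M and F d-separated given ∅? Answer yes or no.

Yes — M ⊥ F | ∅.

Bayes-Ball from M | ∅ reaches {B,C,G}.
F ∉ reach(M|∅) ⇒ M ⊥ F | ∅.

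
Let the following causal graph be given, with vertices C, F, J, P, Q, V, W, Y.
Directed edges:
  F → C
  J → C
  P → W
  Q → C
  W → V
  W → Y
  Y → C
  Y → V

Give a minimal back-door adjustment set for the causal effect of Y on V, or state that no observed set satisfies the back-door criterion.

desc(Y)\{Y}={C,V}; candidates ⊆ {F,J,P,Q,W}.
size 0: {}; under {} Y still reaches {P,V,W} ∋ V.
{W}: Y⊥V given {W} in G with Y→· removed — back-door holds.

Y→V: minimal back-door set {W}.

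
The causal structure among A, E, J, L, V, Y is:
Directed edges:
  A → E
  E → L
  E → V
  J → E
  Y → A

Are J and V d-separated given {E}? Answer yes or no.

Yes — J ⊥ V | {E}.

Bayes-Ball from J | {E} reaches {A,Y}.
V ∉ reach(J|{E}) ⇒ J ⊥ V | {E}.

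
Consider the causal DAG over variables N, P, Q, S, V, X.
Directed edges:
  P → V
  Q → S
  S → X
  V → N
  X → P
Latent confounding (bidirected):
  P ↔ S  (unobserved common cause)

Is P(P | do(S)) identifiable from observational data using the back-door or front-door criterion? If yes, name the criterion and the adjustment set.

P(P|do(S)): frontdoor, adjust for {X}.

desc(S)\{S}={N,P,V,X}; candidates ⊆ {Q}.
S↔P: latent back-door arc(s) into S.
size 0: {}; under {} S still reaches {N,P,Q,V} ∋ P.
size 1: {Q}; under {Q} S still reaches {N,P,V} ∋ P.
S↔P cannot be blocked by any observed set — no back-door set.
{X}: (i) intercepts every directed S→P path; (ii) no back-door S→{X}; (iii) {S} blocks every back-door {X}→P. Front-door holds.
P(P|do(S)) = Σ_{X} P(X|S) Σ_{S'} P(P|X,S')P(S').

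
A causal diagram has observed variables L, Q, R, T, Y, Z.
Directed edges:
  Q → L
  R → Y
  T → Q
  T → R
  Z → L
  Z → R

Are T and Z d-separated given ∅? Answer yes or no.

Bayes-Ball from T | ∅ reaches {L,Q,R,Y}.
Z ∉ reach(T|∅) ⇒ T ⊥ Z | ∅.

Yes — T ⊥ Z | ∅.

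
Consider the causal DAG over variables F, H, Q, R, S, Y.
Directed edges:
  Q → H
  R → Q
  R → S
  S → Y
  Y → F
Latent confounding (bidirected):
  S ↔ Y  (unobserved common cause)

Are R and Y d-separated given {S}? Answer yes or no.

No — R and Y are d-connected given {S}.

Bayes-Ball from R | {S} reaches {F,H,Q,Y}.
Y ∈ reach(R|{S}) ⇒ R ⊥̸ Y | {S}.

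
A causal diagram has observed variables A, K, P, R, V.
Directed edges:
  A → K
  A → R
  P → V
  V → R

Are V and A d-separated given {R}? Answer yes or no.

Bayes-Ball from V | {R} reaches {A,K,P}.
A ∈ reach(V|{R}) ⇒ V ⊥̸ A | {R}.

No — V and A are d-connected given {R}.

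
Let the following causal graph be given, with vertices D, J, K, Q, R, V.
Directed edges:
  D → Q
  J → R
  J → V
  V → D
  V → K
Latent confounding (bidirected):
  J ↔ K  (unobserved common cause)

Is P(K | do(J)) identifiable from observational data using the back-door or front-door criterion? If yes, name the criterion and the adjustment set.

P(K|do(J)): frontdoor, adjust for {V}.

desc(J)\{J}={D,K,Q,R,V}; candidates ⊆ {—}.
J↔K: latent back-door arc(s) into J.
size 0: {}; under {} J still reaches {K} ∋ K.
J↔K cannot be blocked by any observed set — no back-door set.
{V}: (i) intercepts every directed J→K path; (ii) no back-door J→{V}; (iii) {J} blocks every back-door {V}→K. Front-door holds.
P(K|do(J)) = Σ_{V} P(V|J) Σ_{J'} P(K|V,J')P(J').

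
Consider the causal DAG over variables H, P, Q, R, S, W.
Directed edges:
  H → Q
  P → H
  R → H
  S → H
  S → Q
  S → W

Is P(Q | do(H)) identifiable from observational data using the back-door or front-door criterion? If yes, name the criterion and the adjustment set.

desc(H)\{H}={Q}; candidates ⊆ {P,R,S,W}.
size 0: {}; under {} H still reaches {P,Q,R,S,W} ∋ Q.
{S}: H⊥Q given {S} in G with H→· removed — back-door holds.
P(Q|do(H)) = Σ_{S} P(Q|H,S)·P(S).

P(Q|do(H)): backdoor, adjust for {S}.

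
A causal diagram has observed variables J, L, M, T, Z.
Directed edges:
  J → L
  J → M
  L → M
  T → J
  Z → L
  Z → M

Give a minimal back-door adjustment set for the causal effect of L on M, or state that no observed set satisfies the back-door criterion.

L→M: minimal back-door set {J, Z}.

desc(L)\{L}={M}; candidates ⊆ {J,T,Z}.
size 0: {}; under {} L still reaches {J,M,T,Z} ∋ M.
size 1: {J}, {T}, {Z}; under {J} L still reaches {M,Z} ∋ M.
{J,Z}: L⊥M given {J,Z} in G with L→· removed — back-door holds.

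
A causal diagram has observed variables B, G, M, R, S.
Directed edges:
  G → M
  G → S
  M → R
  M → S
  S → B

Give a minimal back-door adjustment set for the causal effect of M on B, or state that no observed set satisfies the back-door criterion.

M→B: minimal back-door set {G}.

desc(M)\{M}={B,R,S}; candidates ⊆ {G}.
size 0: {}; under {} M still reaches {B,G,S} ∋ B.
{G}: M⊥B given {G} in G with M→· removed — back-door holds.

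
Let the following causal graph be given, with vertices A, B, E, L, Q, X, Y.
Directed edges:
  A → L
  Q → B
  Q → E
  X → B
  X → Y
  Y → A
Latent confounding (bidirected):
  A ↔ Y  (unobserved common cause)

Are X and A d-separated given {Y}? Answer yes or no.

Bayes-Ball from X | {Y} reaches {A,B,L}.
A ∈ reach(X|{Y}) ⇒ X ⊥̸ A | {Y}.

No — X and A are d-connected given {Y}.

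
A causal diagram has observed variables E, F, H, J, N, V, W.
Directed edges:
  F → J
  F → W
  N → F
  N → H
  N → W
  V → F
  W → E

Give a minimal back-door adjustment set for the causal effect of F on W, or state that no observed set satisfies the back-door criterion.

F→W: minimal back-door set {N}.

desc(F)\{F}={E,J,W}; candidates ⊆ {H,N,V}.
size 0: {}; under {} F still reaches {E,H,N,V,W} ∋ W.
{N}: F⊥W given {N} in G with F→· removed — back-door holds.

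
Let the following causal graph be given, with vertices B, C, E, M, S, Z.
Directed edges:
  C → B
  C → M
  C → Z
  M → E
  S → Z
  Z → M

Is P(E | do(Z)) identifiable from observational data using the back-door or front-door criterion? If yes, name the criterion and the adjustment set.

P(E|do(Z)): backdoor, adjust for {C}.

desc(Z)\{Z}={E,M}; candidates ⊆ {B,C,S}.
size 0: {}; under {} Z still reaches {B,C,E,M,S} ∋ E.
{C}: Z⊥E given {C} in G with Z→· removed — back-door holds.
P(E|do(Z)) = Σ_{C} P(E|Z,C)·P(C).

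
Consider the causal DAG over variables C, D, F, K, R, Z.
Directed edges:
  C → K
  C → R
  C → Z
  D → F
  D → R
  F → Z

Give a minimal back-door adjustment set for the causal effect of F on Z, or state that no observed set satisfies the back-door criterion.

desc(F)\{F}={Z}; candidates ⊆ {C,D,K,R}.
∅: F⊥Z given ∅ in G with F→· removed — back-door holds.

F→Z: minimal back-door set ∅.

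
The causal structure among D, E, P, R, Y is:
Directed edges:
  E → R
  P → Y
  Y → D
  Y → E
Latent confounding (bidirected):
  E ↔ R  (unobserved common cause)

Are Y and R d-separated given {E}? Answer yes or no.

No — Y and R are d-connected given {E}.

Bayes-Ball from Y | {E} reaches {D,P,R}.
R ∈ reach(Y|{E}) ⇒ Y ⊥̸ R | {E}.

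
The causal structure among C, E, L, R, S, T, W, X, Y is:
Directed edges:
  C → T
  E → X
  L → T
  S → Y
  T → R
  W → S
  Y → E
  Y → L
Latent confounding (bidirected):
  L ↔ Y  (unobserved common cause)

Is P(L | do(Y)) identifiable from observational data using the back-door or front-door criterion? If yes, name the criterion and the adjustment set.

P(L|do(Y)): not identifiable (no BD/FD set).

desc(Y)\{Y}={E,L,R,T,X}; candidates ⊆ {C,S,W}.
Y↔L: latent back-door arc(s) into Y.
size 0: {}; under {} Y still reaches {L,R,S,T,W} ∋ L.
size 1: {C}, {S}, {W}; under {C} Y still reaches {L,R,S,T,W} ∋ L.
size 2: {C,S}, {C,W}, {S,W}; under {C,S} Y still reaches {L,R,T} ∋ L.
Y↔L cannot be blocked by any observed set — no back-door set.
No mediator lies on a directed Y→…→L path.
Neither criterion identifies P(L|do(Y)) in this graph.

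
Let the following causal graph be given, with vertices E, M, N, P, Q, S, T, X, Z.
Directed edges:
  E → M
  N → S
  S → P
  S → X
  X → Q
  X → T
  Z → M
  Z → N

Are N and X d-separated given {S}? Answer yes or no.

Bayes-Ball from N | {S} reaches {M,Z}.
X ∉ reach(N|{S}) ⇒ N ⊥ X | {S}.

Yes — N ⊥ X | {S}.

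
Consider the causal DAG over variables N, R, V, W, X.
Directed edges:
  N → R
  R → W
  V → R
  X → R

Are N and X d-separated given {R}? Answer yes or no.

Bayes-Ball from N | {R} reaches {V,X}.
X ∈ reach(N|{R}) ⇒ N ⊥̸ X | {R}.

No — N and X are d-connected given {R}.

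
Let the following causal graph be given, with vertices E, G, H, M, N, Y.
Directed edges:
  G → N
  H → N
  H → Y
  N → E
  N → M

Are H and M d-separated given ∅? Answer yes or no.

Bayes-Ball from H | ∅ reaches {E,M,N,Y}.
M ∈ reach(H|∅) ⇒ H ⊥̸ M | ∅.

No — H and M are d-connected given ∅.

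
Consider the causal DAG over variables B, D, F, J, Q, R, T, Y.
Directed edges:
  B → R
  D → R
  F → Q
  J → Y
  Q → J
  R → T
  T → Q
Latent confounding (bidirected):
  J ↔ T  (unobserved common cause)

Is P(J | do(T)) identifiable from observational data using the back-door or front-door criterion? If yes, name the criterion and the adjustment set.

P(J|do(T)): frontdoor, adjust for {Q}.

desc(T)\{T}={J,Q,Y}; candidates ⊆ {B,D,F,R}.
T↔J: latent back-door arc(s) into T.
size 0: {}; under {} T still reaches {B,D,J,R,Y} ∋ J.
size 1: {B}, {D}, {F} …(+1); under {B} T still reaches {D,J,R,Y} ∋ J.
size 2: {B,D}, {B,F}, {B,R} …(+3); under {B,D} T still reaches {J,R,Y} ∋ J.
T↔J cannot be blocked by any observed set — no back-door set.
{Q}: (i) intercepts every directed T→J path; (ii) no back-door T→{Q}; (iii) {T} blocks every back-door {Q}→J. Front-door holds.
P(J|do(T)) = Σ_{Q} P(Q|T) Σ_{T'} P(J|Q,T')P(T').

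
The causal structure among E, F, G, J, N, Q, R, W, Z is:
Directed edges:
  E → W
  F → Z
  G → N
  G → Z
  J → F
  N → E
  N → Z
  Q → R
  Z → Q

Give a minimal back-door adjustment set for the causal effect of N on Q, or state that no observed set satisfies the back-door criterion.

N→Q: minimal back-door set {G}.

desc(N)\{N}={E,Q,R,W,Z}; candidates ⊆ {F,G,J}.
size 0: {}; under {} N still reaches {G,Q,R,Z} ∋ Q.
{G}: N⊥Q given {G} in G with N→· removed — back-door holds.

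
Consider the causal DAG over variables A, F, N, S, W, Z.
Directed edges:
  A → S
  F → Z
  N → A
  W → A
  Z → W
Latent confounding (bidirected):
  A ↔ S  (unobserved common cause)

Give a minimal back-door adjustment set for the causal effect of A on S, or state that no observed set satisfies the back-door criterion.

desc(A)\{A}={S}; candidates ⊆ {F,N,W,Z}.
A↔S: latent back-door arc(s) into A.
size 0: {}; under {} A still reaches {F,N,S,W,Z} ∋ S.
size 1: {F}, {N}, {W} …(+1); under {F} A still reaches {N,S,W,Z} ∋ S.
size 2: {F,N}, {F,W}, {F,Z} …(+3); under {F,N} A still reaches {S,W,Z} ∋ S.
A↔S cannot be blocked by any observed set — no back-door set.

A→S: no observed back-door set.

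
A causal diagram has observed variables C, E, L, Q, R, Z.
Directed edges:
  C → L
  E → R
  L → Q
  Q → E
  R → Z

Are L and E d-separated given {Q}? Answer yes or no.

Yes — L ⊥ E | {Q}.

Bayes-Ball from L | {Q} reaches {C}.
E ∉ reach(L|{Q}) ⇒ L ⊥ E | {Q}.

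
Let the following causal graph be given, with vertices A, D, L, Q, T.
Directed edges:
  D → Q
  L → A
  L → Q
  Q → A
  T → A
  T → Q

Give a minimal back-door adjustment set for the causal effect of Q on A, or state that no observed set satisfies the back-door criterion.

desc(Q)\{Q}={A}; candidates ⊆ {D,L,T}.
size 0: {}; under {} Q still reaches {A,D,L,T} ∋ A.
size 1: {D}, {L}, {T}; under {D} Q still reaches {A,L,T} ∋ A.
{L,T}: Q⊥A given {L,T} in G with Q→· removed — back-door holds.

Q→A: minimal back-door set {L, T}.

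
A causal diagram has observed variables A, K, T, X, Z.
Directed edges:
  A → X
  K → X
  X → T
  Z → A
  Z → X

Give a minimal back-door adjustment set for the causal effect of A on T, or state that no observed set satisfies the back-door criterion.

A→T: minimal back-door set {Z}.

desc(A)\{A}={T,X}; candidates ⊆ {K,Z}.
size 0: {}; under {} A still reaches {T,X,Z} ∋ T.
{Z}: A⊥T given {Z} in G with A→· removed — back-door holds.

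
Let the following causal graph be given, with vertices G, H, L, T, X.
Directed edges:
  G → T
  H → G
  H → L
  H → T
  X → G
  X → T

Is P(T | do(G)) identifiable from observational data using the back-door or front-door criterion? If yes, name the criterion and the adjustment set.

P(T|do(G)): backdoor, adjust for {H, X}.

desc(G)\{G}={T}; candidates ⊆ {H,L,X}.
size 0: {}; under {} G still reaches {H,L,T,X} ∋ T.
size 1: {H}, {L}, {X}; under {H} G still reaches {T,X} ∋ T.
{H,X}: G⊥T given {H,X} in G with G→· removed — back-door holds.
P(T|do(G)) = Σ_{H,X} P(T|G,H,X)·P(H,X).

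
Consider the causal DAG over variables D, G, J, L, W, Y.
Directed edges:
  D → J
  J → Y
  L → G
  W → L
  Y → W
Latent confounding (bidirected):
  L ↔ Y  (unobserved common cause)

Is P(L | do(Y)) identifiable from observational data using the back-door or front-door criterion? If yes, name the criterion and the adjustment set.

desc(Y)\{Y}={G,L,W}; candidates ⊆ {D,J}.
Y↔L: latent back-door arc(s) into Y.
size 0: {}; under {} Y still reaches {D,G,J,L} ∋ L.
size 1: {D}, {J}; under {D} Y still reaches {G,J,L} ∋ L.
size 2: {D,J}; under {D,J} Y still reaches {G,L} ∋ L.
Y↔L cannot be blocked by any observed set — no back-door set.
{W}: (i) intercepts every directed Y→L path; (ii) no back-door Y→{W}; (iii) {Y} blocks every back-door {W}→L. Front-door holds.
P(L|do(Y)) = Σ_{W} P(W|Y) Σ_{Y'} P(L|W,Y')P(Y').

P(L|do(Y)): frontdoor, adjust for {W}.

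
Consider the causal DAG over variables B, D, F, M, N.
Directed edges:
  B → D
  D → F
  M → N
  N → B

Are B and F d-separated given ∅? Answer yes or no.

No — B and F are d-connected given ∅.

Bayes-Ball from B | ∅ reaches {D,F,M,N}.
F ∈ reach(B|∅) ⇒ B ⊥̸ F | ∅.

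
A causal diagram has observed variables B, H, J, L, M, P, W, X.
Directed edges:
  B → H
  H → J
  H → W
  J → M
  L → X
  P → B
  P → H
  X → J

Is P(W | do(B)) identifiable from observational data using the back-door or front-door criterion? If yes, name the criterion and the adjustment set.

P(W|do(B)): backdoor, adjust for {P}.

desc(B)\{B}={H,J,M,W}; candidates ⊆ {L,P,X}.
size 0: {}; under {} B still reaches {H,J,M,P,W} ∋ W.
{P}: B⊥W given {P} in G with B→· removed — back-door holds.
P(W|do(B)) = Σ_{P} P(W|B,P)·P(P).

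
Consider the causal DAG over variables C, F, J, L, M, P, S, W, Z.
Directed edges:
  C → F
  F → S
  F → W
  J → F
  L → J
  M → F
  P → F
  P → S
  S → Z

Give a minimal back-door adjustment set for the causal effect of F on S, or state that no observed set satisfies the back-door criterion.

desc(F)\{F}={S,W,Z}; candidates ⊆ {C,J,L,M,P}.
size 0: {}; under {} F still reaches {C,J,L,M,P,S,Z} ∋ S.
{P}: F⊥S given {P} in G with F→· removed — back-door holds.

F→S: minimal back-door set {P}.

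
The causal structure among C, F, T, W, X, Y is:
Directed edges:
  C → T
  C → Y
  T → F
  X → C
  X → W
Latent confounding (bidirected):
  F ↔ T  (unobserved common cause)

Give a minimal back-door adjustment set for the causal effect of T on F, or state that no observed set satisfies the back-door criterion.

T→F: no observed back-door set.

desc(T)\{T}={F}; candidates ⊆ {C,W,X,Y}.
T↔F: latent back-door arc(s) into T.
size 0: {}; under {} T still reaches {C,F,W,X,Y} ∋ F.
size 1: {C}, {W}, {X} …(+1); under {C} T still reaches {F} ∋ F.
size 2: {C,W}, {C,X}, {C,Y} …(+3); under {C,W} T still reaches {F} ∋ F.
T↔F cannot be blocked by any observed set — no back-door set.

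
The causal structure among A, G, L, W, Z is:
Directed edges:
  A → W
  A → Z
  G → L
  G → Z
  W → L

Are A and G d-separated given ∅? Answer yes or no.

Bayes-Ball from A | ∅ reaches {L,W,Z}.
G ∉ reach(A|∅) ⇒ A ⊥ G | ∅.

Yes — A ⊥ G | ∅.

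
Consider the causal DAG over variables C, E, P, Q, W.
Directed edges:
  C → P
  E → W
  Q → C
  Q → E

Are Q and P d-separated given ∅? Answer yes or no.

No — Q and P are d-connected given ∅.

Bayes-Ball from Q | ∅ reaches {C,E,P,W}.
P ∈ reach(Q|∅) ⇒ Q ⊥̸ P | ∅.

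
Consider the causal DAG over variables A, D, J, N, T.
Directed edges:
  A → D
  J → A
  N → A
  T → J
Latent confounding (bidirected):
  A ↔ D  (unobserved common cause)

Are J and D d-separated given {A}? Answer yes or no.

Bayes-Ball from J | {A} reaches {D,N,T}.
D ∈ reach(J|{A}) ⇒ J ⊥̸ D | {A}.

No — J and D are d-connected given {A}.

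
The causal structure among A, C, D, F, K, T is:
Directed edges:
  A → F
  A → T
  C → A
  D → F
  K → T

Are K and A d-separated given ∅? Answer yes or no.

Bayes-Ball from K | ∅ reaches {T}.
A ∉ reach(K|∅) ⇒ K ⊥ A | ∅.

Yes — K ⊥ A | ∅.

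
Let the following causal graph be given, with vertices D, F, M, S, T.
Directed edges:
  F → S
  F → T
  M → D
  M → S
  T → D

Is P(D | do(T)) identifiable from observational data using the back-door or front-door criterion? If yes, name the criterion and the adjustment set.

P(D|do(T)): backdoor, adjust for ∅.

desc(T)\{T}={D}; candidates ⊆ {F,M,S}.
∅: T⊥D given ∅ in G with T→· removed — back-door holds.
P(D|do(T)) = P(D|T) — no adjustment needed.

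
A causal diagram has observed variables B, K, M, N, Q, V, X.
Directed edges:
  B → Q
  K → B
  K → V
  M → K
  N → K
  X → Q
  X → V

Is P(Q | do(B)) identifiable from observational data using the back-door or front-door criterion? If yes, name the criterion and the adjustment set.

P(Q|do(B)): backdoor, adjust for ∅.

desc(B)\{B}={Q}; candidates ⊆ {K,M,N,V,X}.
∅: B⊥Q given ∅ in G with B→· removed — back-door holds.
P(Q|do(B)) = P(Q|B) — no adjustment needed.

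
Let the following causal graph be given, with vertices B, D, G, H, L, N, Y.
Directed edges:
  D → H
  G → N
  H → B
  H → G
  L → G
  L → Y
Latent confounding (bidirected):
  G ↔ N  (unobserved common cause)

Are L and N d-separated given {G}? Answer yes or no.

No — L and N are d-connected given {G}.

Bayes-Ball from L | {G} reaches {B,D,H,N,Y}.
N ∈ reach(L|{G}) ⇒ L ⊥̸ N | {G}.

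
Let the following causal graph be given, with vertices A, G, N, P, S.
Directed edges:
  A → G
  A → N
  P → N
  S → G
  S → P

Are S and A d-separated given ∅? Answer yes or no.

Yes — S ⊥ A | ∅.

Bayes-Ball from S | ∅ reaches {G,N,P}.
A ∉ reach(S|∅) ⇒ S ⊥ A | ∅.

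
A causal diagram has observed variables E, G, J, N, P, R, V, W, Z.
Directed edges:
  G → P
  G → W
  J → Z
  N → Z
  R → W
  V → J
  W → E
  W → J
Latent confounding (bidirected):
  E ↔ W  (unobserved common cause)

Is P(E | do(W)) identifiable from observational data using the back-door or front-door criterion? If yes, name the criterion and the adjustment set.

P(E|do(W)): not identifiable (no BD/FD set).

desc(W)\{W}={E,J,Z}; candidates ⊆ {G,N,P,R,V}.
W↔E: latent back-door arc(s) into W.
size 0: {}; under {} W still reaches {E,G,P,R} ∋ E.
size 1: {G}, {N}, {P} …(+2); under {G} W still reaches {E,R} ∋ E.
size 2: {G,N}, {G,P}, {G,R} …(+7); under {G,N} W still reaches {E,R} ∋ E.
W↔E cannot be blocked by any observed set — no back-door set.
No mediator lies on a directed W→…→E path.
Neither criterion identifies P(E|do(W)) in this graph.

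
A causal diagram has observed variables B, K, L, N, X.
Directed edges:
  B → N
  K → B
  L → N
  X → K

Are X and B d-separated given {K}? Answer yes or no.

Yes — X ⊥ B | {K}.

Bayes-Ball from X | {K} reaches ∅.
B ∉ reach(X|{K}) ⇒ X ⊥ B | {K}.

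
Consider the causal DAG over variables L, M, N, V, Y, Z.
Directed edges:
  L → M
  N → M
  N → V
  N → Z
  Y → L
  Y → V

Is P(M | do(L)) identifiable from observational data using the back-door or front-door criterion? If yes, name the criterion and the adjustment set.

P(M|do(L)): backdoor, adjust for ∅.

desc(L)\{L}={M}; candidates ⊆ {N,V,Y,Z}.
∅: L⊥M given ∅ in G with L→· removed — back-door holds.
P(M|do(L)) = P(M|L) — no adjustment needed.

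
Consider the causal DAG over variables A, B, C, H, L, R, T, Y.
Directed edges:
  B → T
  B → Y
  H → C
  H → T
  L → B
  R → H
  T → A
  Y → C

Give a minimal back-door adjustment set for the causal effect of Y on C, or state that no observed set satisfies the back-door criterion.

Y→C: minimal back-door set ∅.

desc(Y)\{Y}={C}; candidates ⊆ {A,B,H,L,R,T}.
∅: Y⊥C given ∅ in G with Y→· removed — back-door holds.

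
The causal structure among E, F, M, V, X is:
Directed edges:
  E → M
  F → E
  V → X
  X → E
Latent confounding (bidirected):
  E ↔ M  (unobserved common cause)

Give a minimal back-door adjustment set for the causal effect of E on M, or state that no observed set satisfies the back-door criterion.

E→M: no observed back-door set.

desc(E)\{E}={M}; candidates ⊆ {F,V,X}.
E↔M: latent back-door arc(s) into E.
size 0: {}; under {} E still reaches {F,M,V,X} ∋ M.
size 1: {F}, {V}, {X}; under {F} E still reaches {M,V,X} ∋ M.
size 2: {F,V}, {F,X}, {V,X}; under {F,V} E still reaches {M,X} ∋ M.
E↔M cannot be blocked by any observed set — no back-door set.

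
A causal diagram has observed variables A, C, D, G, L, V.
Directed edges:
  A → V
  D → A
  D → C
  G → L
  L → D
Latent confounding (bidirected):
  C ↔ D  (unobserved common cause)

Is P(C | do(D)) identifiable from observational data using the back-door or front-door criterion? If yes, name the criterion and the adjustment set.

desc(D)\{D}={A,C,V}; candidates ⊆ {G,L}.
D↔C: latent back-door arc(s) into D.
size 0: {}; under {} D still reaches {C,G,L} ∋ C.
size 1: {G}, {L}; under {G} D still reaches {C,L} ∋ C.
size 2: {G,L}; under {G,L} D still reaches {C} ∋ C.
D↔C cannot be blocked by any observed set — no back-door set.
No mediator lies on a directed D→…→C path.
Neither criterion identifies P(C|do(D)) in this graph.

P(C|do(D)): not identifiable (no BD/FD set).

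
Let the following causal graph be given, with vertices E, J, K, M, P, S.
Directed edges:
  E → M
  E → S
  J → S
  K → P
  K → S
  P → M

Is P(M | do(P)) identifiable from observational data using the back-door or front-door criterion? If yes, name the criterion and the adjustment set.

desc(P)\{P}={M}; candidates ⊆ {E,J,K,S}.
∅: P⊥M given ∅ in G with P→· removed — back-door holds.
P(M|do(P)) = P(M|P) — no adjustment needed.

P(M|do(P)): backdoor, adjust for ∅.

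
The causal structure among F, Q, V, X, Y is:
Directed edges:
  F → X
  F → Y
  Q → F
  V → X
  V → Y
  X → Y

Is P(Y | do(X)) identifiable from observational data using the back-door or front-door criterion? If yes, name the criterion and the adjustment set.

P(Y|do(X)): backdoor, adjust for {F, V}.

desc(X)\{X}={Y}; candidates ⊆ {F,Q,V}.
size 0: {}; under {} X still reaches {F,Q,V,Y} ∋ Y.
size 1: {F}, {Q}, {V}; under {F} X still reaches {V,Y} ∋ Y.
{F,V}: X⊥Y given {F,V} in G with X→· removed — back-door holds.
P(Y|do(X)) = Σ_{F,V} P(Y|X,F,V)·P(F,V).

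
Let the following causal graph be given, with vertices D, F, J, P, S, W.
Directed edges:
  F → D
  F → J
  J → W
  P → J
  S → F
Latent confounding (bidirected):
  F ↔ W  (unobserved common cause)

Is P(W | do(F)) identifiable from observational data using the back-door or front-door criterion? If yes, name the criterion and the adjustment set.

desc(F)\{F}={D,J,W}; candidates ⊆ {P,S}.
F↔W: latent back-door arc(s) into F.
size 0: {}; under {} F still reaches {S,W} ∋ W.
size 1: {P}, {S}; under {P} F still reaches {S,W} ∋ W.
size 2: {P,S}; under {P,S} F still reaches {W} ∋ W.
F↔W cannot be blocked by any observed set — no back-door set.
{J}: (i) intercepts every directed F→W path; (ii) no back-door F→{J}; (iii) {F} blocks every back-door {J}→W. Front-door holds.
P(W|do(F)) = Σ_{J} P(J|F) Σ_{F'} P(W|J,F')P(F').

P(W|do(F)): frontdoor, adjust for {J}.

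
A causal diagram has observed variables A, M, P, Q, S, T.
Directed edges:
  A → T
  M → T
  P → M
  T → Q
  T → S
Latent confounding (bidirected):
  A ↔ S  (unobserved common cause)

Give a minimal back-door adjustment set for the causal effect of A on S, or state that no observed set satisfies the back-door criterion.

A→S: no observed back-door set.

desc(A)\{A}={Q,S,T}; candidates ⊆ {M,P}.
A↔S: latent back-door arc(s) into A.
size 0: {}; under {} A still reaches {S} ∋ S.
size 1: {M}, {P}; under {M} A still reaches {S} ∋ S.
size 2: {M,P}; under {M,P} A still reaches {S} ∋ S.
A↔S cannot be blocked by any observed set — no back-door set.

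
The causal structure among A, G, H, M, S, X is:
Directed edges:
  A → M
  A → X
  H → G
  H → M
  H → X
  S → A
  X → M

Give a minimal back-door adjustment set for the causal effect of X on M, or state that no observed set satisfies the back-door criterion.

desc(X)\{X}={M}; candidates ⊆ {A,G,H,S}.
size 0: {}; under {} X still reaches {A,G,H,M,S} ∋ M.
size 1: {A}, {G}, {H} …(+1); under {A} X still reaches {G,H,M} ∋ M.
{A,H}: X⊥M given {A,H} in G with X→· removed — back-door holds.

X→M: minimal back-door set {A, H}.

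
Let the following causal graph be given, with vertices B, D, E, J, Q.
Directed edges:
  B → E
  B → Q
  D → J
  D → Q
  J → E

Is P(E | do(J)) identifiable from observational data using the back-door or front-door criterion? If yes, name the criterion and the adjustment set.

desc(J)\{J}={E}; candidates ⊆ {B,D,Q}.
∅: J⊥E given ∅ in G with J→· removed — back-door holds.
P(E|do(J)) = P(E|J) — no adjustment needed.

P(E|do(J)): backdoor, adjust for ∅.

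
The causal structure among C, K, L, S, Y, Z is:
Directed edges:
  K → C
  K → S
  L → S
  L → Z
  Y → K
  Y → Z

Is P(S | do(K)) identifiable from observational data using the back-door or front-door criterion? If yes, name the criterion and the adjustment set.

P(S|do(K)): backdoor, adjust for ∅.

desc(K)\{K}={C,S}; candidates ⊆ {L,Y,Z}.
∅: K⊥S given ∅ in G with K→· removed — back-door holds.
P(S|do(K)) = P(S|K) — no adjustment needed.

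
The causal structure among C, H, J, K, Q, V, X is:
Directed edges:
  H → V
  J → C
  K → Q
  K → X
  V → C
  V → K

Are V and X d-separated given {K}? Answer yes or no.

Yes — V ⊥ X | {K}.

Bayes-Ball from V | {K} reaches {C,H}.
X ∉ reach(V|{K}) ⇒ V ⊥ X | {K}.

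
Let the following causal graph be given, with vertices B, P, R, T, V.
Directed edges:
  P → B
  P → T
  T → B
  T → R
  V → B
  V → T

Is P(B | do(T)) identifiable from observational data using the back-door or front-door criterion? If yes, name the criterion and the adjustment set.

desc(T)\{T}={B,R}; candidates ⊆ {P,V}.
size 0: {}; under {} T still reaches {B,P,V} ∋ B.
size 1: {P}, {V}; under {P} T still reaches {B,V} ∋ B.
{P,V}: T⊥B given {P,V} in G with T→· removed — back-door holds.
P(B|do(T)) = Σ_{P,V} P(B|T,P,V)·P(P,V).

P(B|do(T)): backdoor, adjust for {P, V}.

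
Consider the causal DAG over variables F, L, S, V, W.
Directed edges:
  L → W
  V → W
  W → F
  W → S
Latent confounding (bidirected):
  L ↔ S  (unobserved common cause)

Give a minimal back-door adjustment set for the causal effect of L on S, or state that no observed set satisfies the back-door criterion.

desc(L)\{L}={F,S,W}; candidates ⊆ {V}.
L↔S: latent back-door arc(s) into L.
size 0: {}; under {} L still reaches {S} ∋ S.
size 1: {V}; under {V} L still reaches {S} ∋ S.
L↔S cannot be blocked by any observed set — no back-door set.

L→S: no observed back-door set.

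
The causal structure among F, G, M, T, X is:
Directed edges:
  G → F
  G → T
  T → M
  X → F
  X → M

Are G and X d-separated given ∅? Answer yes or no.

Yes — G ⊥ X | ∅.

Bayes-Ball from G | ∅ reaches {F,M,T}.
X ∉ reach(G|∅) ⇒ G ⊥ X | ∅.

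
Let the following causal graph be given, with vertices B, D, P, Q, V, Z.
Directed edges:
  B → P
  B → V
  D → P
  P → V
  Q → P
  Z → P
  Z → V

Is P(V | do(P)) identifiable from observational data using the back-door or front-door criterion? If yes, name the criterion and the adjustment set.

desc(P)\{P}={V}; candidates ⊆ {B,D,Q,Z}.
size 0: {}; under {} P still reaches {B,D,Q,V,Z} ∋ V.
size 1: {B}, {D}, {Q} …(+1); under {B} P still reaches {D,Q,V,Z} ∋ V.
{B,Z}: P⊥V given {B,Z} in G with P→· removed — back-door holds.
P(V|do(P)) = Σ_{B,Z} P(V|P,B,Z)·P(B,Z).

P(V|do(P)): backdoor, adjust for {B, Z}.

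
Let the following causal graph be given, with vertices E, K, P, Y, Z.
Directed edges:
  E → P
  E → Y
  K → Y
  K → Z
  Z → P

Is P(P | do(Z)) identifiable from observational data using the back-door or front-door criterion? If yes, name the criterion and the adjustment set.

desc(Z)\{Z}={P}; candidates ⊆ {E,K,Y}.
∅: Z⊥P given ∅ in G with Z→· removed — back-door holds.
P(P|do(Z)) = P(P|Z) — no adjustment needed.

P(P|do(Z)): backdoor, adjust for ∅.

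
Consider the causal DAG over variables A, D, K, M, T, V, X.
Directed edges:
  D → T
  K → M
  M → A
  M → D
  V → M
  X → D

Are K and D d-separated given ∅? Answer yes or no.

Bayes-Ball from K | ∅ reaches {A,D,M,T}.
D ∈ reach(K|∅) ⇒ K ⊥̸ D | ∅.

No — K and D are d-connected given ∅.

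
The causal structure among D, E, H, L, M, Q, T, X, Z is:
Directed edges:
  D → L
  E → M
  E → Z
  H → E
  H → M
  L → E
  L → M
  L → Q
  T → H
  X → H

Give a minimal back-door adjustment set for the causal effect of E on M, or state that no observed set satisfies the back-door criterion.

E→M: minimal back-door set {H, L}.

desc(E)\{E}={M,Z}; candidates ⊆ {D,H,L,Q,T,X}.
size 0: {}; under {} E still reaches {D,H,L,M,Q,T,X} ∋ M.
size 1: {D}, {H}, {L} …(+3); under {D} E still reaches {H,L,M,Q,T,X} ∋ M.
{H,L}: E⊥M given {H,L} in G with E→· removed — back-door holds.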